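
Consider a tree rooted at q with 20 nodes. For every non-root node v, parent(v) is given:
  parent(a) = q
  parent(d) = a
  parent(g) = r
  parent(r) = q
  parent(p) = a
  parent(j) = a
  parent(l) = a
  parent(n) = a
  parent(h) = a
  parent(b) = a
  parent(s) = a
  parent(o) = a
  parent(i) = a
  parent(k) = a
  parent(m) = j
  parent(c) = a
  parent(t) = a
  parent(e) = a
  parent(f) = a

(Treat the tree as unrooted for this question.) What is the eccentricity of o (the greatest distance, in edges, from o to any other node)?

A farthest node from o is g.
The path o – a – q – r – g has 4 edges.

4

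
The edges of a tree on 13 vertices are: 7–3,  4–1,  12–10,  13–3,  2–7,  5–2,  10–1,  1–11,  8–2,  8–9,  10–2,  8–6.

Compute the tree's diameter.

6

BFS from 4 reaches 13 last, at distance 6; BFS from 13 confirms no node is farther.
Path: 4–1–10–2–7–3–13.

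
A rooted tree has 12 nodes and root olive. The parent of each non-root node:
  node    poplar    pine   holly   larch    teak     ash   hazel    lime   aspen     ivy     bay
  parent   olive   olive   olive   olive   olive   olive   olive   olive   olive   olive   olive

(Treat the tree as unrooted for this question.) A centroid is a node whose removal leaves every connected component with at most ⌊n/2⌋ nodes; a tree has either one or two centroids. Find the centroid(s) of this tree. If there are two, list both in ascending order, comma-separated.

olive

Removing olive splits the tree into components of sizes 1, 1, 1, 1, 1, 1, 1, 1, 1, 1, 1; the largest is 1 ≤ ⌊12/2⌋ = 6.
Every other node leaves some component of size > 6, so the centroid is unique.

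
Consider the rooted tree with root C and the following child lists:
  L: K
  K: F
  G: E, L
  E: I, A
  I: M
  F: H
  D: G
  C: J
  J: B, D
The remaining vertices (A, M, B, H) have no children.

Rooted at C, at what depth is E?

Climbing from E to the root: E – G – D – J – C. That's 4 steps.

4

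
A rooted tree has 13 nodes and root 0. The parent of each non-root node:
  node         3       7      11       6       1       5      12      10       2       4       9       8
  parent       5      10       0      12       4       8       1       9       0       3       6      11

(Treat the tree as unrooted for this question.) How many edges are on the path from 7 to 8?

The path is 7–10–9–6–12–1–4–3–5–8, which has 9 edges.

9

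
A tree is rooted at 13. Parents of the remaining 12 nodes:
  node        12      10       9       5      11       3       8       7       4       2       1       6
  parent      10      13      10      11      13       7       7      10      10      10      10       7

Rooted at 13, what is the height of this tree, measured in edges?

3

A deepest node is 3, reached by 13–10–7–3.
That path has 3 edges, so the height is 3.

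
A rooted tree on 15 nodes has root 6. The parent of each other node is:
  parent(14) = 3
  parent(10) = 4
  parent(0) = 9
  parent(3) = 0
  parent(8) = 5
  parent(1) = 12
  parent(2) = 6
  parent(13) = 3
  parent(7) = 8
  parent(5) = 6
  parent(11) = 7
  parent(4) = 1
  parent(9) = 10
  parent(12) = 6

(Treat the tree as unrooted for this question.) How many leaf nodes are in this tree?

4

The leaves are 2, 11, 13, 14.
That is 4 leaves.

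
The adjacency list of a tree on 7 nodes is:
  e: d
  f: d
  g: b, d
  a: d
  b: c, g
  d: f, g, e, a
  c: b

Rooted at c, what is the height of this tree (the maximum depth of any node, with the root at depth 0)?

4

A deepest node is f, reached by c → b → g → d → f.
That path has 4 edges, so the height is 4.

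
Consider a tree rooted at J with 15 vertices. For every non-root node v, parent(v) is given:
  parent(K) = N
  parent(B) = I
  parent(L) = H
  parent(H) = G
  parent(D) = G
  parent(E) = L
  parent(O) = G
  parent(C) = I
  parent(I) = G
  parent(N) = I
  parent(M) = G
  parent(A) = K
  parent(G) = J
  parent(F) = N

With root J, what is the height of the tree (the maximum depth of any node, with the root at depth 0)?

A sits deepest: J-G-I-N-K-A — 5 edges from the root.

5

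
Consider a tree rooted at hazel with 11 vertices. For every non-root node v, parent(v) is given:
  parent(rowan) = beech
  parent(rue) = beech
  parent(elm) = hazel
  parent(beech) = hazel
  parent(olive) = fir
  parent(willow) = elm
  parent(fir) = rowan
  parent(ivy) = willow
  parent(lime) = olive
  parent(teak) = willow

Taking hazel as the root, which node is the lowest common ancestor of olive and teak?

hazel

Ancestors of olive (toward the root): olive, fir, rowan, beech, hazel.
Ancestors of teak: teak, willow, elm, hazel.
The deepest node appearing in both lists is hazel.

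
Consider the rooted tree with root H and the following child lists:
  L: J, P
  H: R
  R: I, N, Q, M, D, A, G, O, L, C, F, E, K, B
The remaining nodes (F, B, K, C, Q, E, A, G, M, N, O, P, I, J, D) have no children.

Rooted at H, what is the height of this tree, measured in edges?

3

The longest root-to-leaf path is H–R–L–J (3 edges).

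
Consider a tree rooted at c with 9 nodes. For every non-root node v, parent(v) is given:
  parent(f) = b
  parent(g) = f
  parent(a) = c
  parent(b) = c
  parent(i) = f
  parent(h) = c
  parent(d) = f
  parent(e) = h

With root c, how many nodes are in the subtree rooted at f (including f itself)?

4

The subtree rooted at f contains: f, g, i, d — 4 nodes.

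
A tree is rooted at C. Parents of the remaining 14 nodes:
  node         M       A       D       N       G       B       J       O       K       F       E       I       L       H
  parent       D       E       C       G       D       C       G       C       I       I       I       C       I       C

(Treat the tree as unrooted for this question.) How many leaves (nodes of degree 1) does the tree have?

10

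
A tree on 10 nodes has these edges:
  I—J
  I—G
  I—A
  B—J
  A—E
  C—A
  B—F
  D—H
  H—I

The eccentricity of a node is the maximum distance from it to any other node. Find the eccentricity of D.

5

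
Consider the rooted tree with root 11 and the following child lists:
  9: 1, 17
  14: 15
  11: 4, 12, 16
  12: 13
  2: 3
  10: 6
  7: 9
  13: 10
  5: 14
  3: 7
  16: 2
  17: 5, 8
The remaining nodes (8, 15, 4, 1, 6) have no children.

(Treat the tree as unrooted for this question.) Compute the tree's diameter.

Starting from 15, a farthest node is 6 at distance 13.
One longest path: 15 – 14 – 5 – 17 – 9 – 7 – 3 – 2 – 16 – 11 – 12 – 13 – 10 – 6.
So the diameter is 13.

13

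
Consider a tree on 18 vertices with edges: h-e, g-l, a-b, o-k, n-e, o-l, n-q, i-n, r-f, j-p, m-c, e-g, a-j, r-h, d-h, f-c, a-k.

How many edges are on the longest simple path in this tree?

Starting from p, a farthest node is m at distance 12.
One longest path: p-j-a-k-o-l-g-e-h-r-f-c-m.
So the diameter is 12.

12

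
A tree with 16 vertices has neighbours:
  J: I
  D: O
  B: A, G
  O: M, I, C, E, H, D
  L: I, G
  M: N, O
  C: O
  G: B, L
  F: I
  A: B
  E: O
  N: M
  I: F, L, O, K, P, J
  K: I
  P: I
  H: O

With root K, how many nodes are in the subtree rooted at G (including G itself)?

The subtree rooted at G contains: G, B, A — 3 nodes.

3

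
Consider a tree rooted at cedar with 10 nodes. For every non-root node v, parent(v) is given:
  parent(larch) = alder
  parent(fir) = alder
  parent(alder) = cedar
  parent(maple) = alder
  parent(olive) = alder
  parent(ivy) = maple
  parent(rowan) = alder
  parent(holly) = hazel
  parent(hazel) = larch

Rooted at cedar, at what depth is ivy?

3

Path from cedar to ivy: cedar – alder – maple – ivy, which has 3 edges.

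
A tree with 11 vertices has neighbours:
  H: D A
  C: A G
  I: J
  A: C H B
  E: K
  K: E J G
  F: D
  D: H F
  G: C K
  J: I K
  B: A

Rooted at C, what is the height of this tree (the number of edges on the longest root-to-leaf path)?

A deepest node is I, reached by C-G-K-J-I.
That path has 4 edges, so the height is 4.

4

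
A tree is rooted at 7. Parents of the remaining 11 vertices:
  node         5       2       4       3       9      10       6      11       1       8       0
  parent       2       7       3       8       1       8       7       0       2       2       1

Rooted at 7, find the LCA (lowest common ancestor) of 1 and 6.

Ancestors of 1 (toward the root): 1, 2, 7.
Ancestors of 6: 6, 7.
The deepest node appearing in both lists is 7.

7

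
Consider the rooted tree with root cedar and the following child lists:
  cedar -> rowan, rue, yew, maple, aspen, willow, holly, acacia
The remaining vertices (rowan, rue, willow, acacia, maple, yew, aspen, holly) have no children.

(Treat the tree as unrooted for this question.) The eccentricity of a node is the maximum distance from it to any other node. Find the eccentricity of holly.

The node farthest from holly is rue (maple, acacia, rowan, willow, aspen, yew also at distance 2), via holly-cedar-rue — 2 edges.

2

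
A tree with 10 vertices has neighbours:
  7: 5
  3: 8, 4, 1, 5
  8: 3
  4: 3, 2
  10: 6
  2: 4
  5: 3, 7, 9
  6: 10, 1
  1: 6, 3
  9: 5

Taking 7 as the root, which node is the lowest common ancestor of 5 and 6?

Path 5→root: 5 7; path 6→root: 6 1 3 5 7.
First common node: 5.

5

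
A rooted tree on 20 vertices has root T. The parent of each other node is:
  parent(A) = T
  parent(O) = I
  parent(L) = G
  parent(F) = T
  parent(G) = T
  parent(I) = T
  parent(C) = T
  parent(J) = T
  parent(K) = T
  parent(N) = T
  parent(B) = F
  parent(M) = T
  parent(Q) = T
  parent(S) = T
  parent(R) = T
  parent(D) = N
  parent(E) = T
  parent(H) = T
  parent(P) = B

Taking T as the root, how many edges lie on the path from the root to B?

Path from T to B: T–F–B, which has 2 edges.

2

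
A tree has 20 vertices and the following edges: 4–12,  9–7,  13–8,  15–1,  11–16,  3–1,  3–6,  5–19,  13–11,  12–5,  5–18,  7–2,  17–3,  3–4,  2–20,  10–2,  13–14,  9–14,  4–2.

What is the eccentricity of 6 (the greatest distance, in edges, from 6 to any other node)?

A farthest node from 6 is 16.
The path 6-3-4-2-7-9-14-13-11-16 has 9 edges.

9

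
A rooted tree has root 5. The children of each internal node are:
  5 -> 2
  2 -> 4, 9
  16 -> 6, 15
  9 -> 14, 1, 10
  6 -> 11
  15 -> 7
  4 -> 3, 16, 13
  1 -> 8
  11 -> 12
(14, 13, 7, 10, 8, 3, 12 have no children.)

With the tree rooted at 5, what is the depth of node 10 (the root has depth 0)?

Climbing from 10 to the root: 10–9–2–5. That's 3 steps.

3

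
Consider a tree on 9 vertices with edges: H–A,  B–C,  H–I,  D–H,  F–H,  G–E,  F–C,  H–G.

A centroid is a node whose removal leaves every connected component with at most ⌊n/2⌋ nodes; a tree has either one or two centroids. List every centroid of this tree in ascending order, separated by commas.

H

If H is removed the pieces have sizes 3, 2, 1, 1, 1, all ≤ ⌊9/2⌋ = 4.
No neighbour of H does as well, so H is the unique centroid.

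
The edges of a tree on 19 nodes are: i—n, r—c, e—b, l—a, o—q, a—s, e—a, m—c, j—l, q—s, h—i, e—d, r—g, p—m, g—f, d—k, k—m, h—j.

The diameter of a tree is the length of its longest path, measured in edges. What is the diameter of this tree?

13

BFS from f reaches n last, at distance 13; BFS from n confirms no node is farther.
Path: f – g – r – c – m – k – d – e – a – l – j – h – i – n.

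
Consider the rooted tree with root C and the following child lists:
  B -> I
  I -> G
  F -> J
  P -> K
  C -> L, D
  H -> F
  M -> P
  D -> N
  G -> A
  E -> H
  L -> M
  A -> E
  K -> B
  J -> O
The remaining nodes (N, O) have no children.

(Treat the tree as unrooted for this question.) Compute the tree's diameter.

A longest path is O–J–F–H–E–A–G–I–B–K–P–M–L–C–D–N, with 15 edges.

15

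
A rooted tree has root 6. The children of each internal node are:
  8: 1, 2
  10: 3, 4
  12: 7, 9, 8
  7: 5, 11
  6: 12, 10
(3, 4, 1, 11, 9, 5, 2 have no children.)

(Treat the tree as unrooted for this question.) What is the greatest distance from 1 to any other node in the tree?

5

The node farthest from 1 is 4 (3 also at distance 5), via 1-8-12-6-10-4 — 5 edges.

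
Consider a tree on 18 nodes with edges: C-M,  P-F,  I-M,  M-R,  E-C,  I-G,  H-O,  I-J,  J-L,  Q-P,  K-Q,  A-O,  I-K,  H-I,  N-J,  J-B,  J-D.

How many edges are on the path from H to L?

3

The path is H – I – J – L, which has 3 edges.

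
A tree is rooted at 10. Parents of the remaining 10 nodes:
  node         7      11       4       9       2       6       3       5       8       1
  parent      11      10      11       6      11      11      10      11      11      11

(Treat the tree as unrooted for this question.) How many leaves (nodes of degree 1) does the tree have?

Exactly 8 nodes have a single neighbour: 1, 2, 3, 4, 5, 7, 8, 9.

8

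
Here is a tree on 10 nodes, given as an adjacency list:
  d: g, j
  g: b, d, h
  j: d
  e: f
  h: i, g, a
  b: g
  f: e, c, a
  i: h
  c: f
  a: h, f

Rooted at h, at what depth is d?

2

Climbing from d to the root: d–g–h. That's 2 steps.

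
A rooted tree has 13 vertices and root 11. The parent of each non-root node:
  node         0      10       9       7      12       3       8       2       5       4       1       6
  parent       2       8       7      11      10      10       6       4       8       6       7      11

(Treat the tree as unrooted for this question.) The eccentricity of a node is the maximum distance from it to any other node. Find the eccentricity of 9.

6

Distances from 9 peak at 6, attained at 12 (0, 3 also at distance 6).
9-7-11-6-8-10-12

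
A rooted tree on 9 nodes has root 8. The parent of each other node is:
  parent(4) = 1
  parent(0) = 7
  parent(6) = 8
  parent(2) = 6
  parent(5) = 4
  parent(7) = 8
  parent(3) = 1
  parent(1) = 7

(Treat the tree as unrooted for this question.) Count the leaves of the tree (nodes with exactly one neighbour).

4

Degree-1 nodes: 0, 2, 3, 5 — 4 of them.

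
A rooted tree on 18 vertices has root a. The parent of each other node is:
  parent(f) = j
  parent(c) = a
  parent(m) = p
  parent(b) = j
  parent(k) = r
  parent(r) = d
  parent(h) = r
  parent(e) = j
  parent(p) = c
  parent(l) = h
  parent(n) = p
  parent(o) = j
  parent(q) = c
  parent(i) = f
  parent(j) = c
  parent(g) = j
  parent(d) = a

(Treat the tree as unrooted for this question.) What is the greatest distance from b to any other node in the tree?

The node farthest from b is l, via b-j-c-a-d-r-h-l — 7 edges.

7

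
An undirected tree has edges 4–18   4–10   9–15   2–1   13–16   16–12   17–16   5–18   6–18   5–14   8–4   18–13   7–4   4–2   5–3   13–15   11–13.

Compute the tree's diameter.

6

Starting from 1, a farthest node is 12 at distance 6.
One longest path: 1–2–4–18–13–16–12.
So the diameter is 6.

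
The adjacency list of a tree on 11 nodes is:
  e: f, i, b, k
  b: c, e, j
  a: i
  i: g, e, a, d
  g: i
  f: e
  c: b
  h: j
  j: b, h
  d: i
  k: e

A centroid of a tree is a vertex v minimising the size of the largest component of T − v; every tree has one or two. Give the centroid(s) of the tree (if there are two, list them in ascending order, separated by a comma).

e

If e is removed the pieces have sizes 4, 4, 1, 1, all ≤ ⌊11/2⌋ = 5.
Every other node leaves some component of size > 5, so the centroid is unique.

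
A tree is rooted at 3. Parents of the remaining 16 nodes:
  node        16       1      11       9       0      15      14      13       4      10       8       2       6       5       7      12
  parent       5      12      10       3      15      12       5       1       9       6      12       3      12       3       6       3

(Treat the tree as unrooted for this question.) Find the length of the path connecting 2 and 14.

2–3–5–14: 3 edges.

3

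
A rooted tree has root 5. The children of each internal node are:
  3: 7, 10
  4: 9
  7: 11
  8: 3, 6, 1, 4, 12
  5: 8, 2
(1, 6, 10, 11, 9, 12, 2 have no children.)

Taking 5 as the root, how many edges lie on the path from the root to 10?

3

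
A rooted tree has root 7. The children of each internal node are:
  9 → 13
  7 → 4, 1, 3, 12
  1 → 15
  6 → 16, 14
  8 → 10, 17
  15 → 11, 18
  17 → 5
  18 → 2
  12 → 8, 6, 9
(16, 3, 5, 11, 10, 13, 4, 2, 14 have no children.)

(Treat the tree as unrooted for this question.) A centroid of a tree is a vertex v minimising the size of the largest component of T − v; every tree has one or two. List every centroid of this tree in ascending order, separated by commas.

Delete 12: the remaining components have sizes 8, 4, 3, 2. Max 8 ≤ 9, so 12 is a centroid.
Every other node leaves some component of size > 9, so the centroid is unique.

12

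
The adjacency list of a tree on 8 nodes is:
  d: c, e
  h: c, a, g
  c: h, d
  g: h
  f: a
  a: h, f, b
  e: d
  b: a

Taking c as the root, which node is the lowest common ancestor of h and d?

h's ancestor chain is h, c and d's is d, c; they first meet at c.

c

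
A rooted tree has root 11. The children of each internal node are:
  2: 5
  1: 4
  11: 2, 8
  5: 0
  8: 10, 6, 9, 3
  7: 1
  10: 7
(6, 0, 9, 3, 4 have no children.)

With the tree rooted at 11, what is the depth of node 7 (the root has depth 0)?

3

Climbing from 7 to the root: 7–10–8–11. That's 3 steps.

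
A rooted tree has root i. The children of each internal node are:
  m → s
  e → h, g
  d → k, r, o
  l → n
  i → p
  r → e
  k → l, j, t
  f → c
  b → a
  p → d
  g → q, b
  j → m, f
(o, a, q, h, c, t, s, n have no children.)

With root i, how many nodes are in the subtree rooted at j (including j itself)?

j's subtree: {j, f, m, c, s}, size 5.

5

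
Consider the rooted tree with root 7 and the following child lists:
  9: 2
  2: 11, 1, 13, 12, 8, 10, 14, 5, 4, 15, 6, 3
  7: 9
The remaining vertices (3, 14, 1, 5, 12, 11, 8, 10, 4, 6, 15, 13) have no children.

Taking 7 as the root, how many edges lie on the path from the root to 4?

3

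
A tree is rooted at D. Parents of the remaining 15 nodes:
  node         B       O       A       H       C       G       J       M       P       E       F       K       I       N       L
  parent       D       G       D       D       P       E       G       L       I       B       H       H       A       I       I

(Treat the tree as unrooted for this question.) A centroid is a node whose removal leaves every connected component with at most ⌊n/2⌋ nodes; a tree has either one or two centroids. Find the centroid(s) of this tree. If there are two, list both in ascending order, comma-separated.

Removing D splits the tree into components of sizes 7, 5, 3; the largest is 7 ≤ ⌊16/2⌋ = 8.
No neighbour of D does as well, so D is the unique centroid.

D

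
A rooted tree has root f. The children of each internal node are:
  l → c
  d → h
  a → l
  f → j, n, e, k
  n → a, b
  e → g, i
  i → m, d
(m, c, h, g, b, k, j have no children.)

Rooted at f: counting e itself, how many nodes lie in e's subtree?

6

The subtree rooted at e contains: e, i, g, d, m, h — 6 nodes.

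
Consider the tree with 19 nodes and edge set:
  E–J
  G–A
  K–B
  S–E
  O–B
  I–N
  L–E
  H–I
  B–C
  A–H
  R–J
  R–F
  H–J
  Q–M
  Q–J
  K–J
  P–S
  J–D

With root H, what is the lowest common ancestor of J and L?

J

J's ancestor chain is J, H and L's is L, E, J, H; they first meet at J.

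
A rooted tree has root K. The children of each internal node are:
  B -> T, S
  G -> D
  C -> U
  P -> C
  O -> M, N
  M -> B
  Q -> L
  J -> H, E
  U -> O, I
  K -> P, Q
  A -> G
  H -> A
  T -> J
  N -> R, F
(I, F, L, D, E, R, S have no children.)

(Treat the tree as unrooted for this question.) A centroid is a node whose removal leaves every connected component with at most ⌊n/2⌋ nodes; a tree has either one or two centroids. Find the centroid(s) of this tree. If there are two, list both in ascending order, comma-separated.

Delete O: the remaining components have sizes 10, 7, 3. Max 10 ≤ 10, so O is a centroid.
Every other node leaves some component of size > 10, so the centroid is unique.

O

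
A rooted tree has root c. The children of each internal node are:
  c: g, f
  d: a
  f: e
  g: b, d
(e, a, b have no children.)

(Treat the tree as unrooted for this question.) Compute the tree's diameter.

5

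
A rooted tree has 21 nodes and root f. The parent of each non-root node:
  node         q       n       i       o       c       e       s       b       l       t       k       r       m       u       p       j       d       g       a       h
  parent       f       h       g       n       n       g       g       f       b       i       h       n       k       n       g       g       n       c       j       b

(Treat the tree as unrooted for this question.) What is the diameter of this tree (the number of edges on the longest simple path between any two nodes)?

8

Starting from q, a farthest node is t at distance 8.
One longest path: q - f - b - h - n - c - g - i - t.
So the diameter is 8.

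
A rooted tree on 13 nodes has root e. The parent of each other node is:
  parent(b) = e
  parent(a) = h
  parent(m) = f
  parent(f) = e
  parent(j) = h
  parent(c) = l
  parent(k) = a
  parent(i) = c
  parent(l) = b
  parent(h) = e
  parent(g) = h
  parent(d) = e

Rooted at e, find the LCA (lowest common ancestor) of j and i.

Ancestors of j (toward the root): j, h, e.
Ancestors of i: i, c, l, b, e.
The deepest node appearing in both lists is e.

e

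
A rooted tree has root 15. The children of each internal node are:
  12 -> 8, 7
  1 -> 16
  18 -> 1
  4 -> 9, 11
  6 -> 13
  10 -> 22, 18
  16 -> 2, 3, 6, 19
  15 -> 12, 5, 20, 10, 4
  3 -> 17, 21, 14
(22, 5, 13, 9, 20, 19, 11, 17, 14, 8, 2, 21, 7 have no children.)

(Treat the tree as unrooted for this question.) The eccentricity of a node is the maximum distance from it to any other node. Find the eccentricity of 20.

Distances from 20 peak at 7, attained at 21 (17, 13, 14 also at distance 7).
20–15–10–18–1–16–3–21

7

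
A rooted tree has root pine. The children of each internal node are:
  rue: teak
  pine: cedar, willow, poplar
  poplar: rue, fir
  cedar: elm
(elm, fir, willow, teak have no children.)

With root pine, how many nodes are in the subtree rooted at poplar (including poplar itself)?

4

Descendants of poplar (including itself): poplar, fir, rue, teak. That's 4.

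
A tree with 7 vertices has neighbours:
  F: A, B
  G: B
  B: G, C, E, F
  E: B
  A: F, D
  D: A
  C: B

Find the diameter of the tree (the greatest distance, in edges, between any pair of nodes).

4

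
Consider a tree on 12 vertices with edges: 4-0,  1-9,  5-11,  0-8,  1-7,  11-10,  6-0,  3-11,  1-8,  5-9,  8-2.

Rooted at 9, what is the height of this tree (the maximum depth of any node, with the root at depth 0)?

A deepest node is 6, reached by 9 → 1 → 8 → 0 → 6.
That path has 4 edges, so the height is 4.

4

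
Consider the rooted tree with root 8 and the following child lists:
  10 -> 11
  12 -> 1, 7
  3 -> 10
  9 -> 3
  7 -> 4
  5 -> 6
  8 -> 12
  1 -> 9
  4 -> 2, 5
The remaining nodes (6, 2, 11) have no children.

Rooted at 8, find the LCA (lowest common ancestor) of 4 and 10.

Ancestors of 4 (toward the root): 4, 7, 12, 8.
Ancestors of 10: 10, 3, 9, 1, 12, 8.
The deepest node appearing in both lists is 12.

12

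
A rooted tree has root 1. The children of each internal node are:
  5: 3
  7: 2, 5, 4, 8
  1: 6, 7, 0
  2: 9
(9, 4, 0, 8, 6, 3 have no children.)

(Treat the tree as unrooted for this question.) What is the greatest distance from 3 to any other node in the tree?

Distances from 3 peak at 4, attained at 9 (6, 0 also at distance 4).
3-5-7-2-9

4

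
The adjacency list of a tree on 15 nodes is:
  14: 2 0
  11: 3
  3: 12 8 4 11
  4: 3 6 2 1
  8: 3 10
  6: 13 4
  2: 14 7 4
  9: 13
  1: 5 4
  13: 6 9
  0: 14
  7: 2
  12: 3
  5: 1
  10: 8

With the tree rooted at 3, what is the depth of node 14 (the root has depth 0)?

3

Climbing from 14 to the root: 14 – 2 – 4 – 3. That's 3 steps.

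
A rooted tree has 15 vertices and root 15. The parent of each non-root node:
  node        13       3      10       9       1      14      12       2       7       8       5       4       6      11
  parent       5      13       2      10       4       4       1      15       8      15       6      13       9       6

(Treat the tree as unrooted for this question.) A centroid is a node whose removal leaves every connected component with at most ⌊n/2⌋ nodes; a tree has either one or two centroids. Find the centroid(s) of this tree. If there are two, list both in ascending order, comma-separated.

Delete 6: the remaining components have sizes 7, 6, 1. Max 7 ≤ 7, so 6 is a centroid.
No neighbour of 6 does as well, so 6 is the unique centroid.

6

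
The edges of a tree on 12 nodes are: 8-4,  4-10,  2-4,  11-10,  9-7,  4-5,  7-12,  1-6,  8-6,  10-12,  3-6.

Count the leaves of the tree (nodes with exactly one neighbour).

The leaves are 1, 2, 3, 5, 9, 11.
That is 6 leaves.

6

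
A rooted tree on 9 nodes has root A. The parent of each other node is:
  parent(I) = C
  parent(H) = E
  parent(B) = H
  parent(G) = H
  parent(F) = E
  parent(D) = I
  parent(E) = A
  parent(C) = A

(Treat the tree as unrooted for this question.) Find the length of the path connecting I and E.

3

I – C – A – E: 3 edges.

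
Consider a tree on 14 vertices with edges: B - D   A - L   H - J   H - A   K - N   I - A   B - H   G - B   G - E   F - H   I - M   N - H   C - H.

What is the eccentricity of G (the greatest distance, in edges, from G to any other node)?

5

A farthest node from G is M.
The path G–B–H–A–I–M has 5 edges.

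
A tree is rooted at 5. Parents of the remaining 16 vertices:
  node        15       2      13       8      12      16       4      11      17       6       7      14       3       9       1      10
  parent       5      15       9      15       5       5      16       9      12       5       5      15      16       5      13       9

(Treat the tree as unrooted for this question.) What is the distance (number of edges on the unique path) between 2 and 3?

4

The path is 2–15–5–16–3, which has 4 edges.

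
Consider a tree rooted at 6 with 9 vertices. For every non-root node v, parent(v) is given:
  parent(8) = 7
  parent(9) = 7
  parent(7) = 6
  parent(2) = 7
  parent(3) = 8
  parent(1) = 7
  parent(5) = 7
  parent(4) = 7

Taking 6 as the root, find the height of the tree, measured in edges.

3 sits deepest: 6 – 7 – 8 – 3 — 3 edges from the root.

3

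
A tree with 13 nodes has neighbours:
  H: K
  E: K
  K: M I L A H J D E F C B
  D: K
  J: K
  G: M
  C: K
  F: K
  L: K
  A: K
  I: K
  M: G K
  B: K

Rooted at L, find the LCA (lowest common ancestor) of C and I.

C's ancestor chain is C, K, L and I's is I, K, L; they first meet at K.

K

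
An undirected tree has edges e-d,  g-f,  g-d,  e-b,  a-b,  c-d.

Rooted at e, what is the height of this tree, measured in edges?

3

f sits deepest: e – d – g – f — 3 edges from the root.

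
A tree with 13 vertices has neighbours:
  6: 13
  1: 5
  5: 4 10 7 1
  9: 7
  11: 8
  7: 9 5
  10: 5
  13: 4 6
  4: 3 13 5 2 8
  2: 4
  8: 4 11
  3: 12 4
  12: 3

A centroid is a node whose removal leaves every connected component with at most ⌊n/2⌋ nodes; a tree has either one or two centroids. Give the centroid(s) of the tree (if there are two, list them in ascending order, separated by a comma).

4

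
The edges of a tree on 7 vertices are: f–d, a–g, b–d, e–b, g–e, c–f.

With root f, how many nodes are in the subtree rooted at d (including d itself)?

The subtree rooted at d contains: d, b, e, g, a — 5 nodes.

5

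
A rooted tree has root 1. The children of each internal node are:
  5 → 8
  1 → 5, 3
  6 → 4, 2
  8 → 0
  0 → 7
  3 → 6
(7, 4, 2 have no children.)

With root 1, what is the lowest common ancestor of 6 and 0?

Ancestors of 6 (toward the root): 6, 3, 1.
Ancestors of 0: 0, 8, 5, 1.
The deepest node appearing in both lists is 1.

1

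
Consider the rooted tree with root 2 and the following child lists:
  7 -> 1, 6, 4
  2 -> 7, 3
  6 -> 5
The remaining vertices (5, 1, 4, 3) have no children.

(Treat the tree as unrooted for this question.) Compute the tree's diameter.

A longest path is 3 - 2 - 7 - 6 - 5, with 4 edges.

4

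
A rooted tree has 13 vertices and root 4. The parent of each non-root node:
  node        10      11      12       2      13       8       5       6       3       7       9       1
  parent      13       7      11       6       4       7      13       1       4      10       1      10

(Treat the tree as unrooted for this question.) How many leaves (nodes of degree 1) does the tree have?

Degree-1 nodes: 2, 3, 5, 8, 9, 12 — 6 of them.

6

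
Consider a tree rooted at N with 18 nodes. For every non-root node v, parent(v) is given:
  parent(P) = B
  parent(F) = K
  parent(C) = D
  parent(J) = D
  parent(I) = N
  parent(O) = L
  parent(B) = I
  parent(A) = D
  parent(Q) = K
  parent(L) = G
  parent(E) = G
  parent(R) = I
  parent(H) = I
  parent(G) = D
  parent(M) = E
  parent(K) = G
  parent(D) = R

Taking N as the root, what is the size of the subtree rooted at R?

13

R's subtree: {R, D, G, C, A, J, E, L, K, M, O, F, Q}, size 13.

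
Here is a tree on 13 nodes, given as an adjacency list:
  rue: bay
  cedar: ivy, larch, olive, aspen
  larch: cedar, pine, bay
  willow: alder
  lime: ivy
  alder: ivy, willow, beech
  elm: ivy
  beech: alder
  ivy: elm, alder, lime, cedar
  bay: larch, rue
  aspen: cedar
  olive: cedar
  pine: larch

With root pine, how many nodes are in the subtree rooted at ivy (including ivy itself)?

6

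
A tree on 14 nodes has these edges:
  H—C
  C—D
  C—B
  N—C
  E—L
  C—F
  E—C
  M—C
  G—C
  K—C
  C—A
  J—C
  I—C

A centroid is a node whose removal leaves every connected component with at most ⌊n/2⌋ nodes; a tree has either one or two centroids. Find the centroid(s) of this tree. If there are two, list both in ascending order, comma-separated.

C

Removing C splits the tree into components of sizes 2, 1, 1, 1, 1, 1, 1, 1, 1, 1, 1, 1; the largest is 2 ≤ ⌊14/2⌋ = 7.
No neighbour of C does as well, so C is the unique centroid.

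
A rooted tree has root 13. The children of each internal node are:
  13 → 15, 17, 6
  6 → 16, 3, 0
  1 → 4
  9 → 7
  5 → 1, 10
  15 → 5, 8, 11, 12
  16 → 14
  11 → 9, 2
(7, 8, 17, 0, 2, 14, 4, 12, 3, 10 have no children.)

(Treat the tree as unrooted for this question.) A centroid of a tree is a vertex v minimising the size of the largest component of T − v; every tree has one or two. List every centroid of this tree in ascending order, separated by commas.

15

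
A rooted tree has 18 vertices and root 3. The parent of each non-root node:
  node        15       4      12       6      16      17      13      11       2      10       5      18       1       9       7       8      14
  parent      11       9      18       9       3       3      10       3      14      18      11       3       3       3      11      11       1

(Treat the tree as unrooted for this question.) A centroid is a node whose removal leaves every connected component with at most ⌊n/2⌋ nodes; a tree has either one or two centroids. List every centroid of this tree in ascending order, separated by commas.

Delete 3: the remaining components have sizes 5, 4, 3, 3, 1, 1. Max 5 ≤ 9, so 3 is a centroid.
Every other node leaves some component of size > 9, so the centroid is unique.

3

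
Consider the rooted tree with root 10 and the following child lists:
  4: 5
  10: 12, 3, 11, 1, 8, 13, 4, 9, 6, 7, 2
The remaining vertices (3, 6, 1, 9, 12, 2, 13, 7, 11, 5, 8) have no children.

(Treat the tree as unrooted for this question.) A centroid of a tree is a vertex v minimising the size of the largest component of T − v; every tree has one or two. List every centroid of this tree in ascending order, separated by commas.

10

If 10 is removed the pieces have sizes 2, 1, 1, 1, 1, 1, 1, 1, 1, 1, 1, all ≤ ⌊13/2⌋ = 6.
No neighbour of 10 does as well, so 10 is the unique centroid.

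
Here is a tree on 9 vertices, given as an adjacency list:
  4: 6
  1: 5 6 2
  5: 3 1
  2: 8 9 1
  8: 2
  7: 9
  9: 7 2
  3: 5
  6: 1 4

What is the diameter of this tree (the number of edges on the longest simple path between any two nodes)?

Starting from 3, a farthest node is 7 at distance 5.
One longest path: 3 - 5 - 1 - 2 - 9 - 7.
So the diameter is 5.

5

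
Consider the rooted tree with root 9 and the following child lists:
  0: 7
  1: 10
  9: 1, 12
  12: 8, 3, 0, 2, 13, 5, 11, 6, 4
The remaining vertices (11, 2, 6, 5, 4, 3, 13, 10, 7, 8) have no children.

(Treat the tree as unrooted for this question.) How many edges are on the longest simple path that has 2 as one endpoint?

4

The node farthest from 2 is 10, via 2 – 12 – 9 – 1 – 10 — 4 edges.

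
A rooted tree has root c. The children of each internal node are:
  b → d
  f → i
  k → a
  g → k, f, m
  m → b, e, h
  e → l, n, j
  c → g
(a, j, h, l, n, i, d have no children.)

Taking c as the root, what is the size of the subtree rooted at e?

The subtree rooted at e contains: e, j, n, l — 4 nodes.

4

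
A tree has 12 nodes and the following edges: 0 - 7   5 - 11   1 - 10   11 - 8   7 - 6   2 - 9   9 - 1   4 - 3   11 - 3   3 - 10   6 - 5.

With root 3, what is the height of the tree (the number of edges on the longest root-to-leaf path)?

The longest root-to-leaf path is 3–11–5–6–7–0 (5 edges).

5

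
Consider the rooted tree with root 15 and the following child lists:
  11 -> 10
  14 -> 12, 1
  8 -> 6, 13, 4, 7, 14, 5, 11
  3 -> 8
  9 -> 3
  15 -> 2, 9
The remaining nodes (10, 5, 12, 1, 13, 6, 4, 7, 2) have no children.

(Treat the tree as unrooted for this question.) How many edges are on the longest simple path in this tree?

6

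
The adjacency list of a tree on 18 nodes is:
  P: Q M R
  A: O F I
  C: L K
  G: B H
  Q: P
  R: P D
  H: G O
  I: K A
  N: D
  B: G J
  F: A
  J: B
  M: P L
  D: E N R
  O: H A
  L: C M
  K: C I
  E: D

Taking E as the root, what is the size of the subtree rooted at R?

R's subtree: {R, P, M, Q, L, C, K, I, A, O, F, H, G, B, J}, size 15.

15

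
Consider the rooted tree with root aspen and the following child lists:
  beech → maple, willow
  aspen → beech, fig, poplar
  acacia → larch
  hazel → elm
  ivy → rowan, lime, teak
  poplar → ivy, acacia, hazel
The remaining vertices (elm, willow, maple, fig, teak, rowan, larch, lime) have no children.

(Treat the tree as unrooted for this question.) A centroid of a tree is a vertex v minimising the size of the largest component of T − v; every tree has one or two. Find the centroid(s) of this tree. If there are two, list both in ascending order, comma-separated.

poplar

Removing poplar splits the tree into components of sizes 5, 4, 2, 2; the largest is 5 ≤ ⌊14/2⌋ = 7.
No neighbour of poplar does as well, so poplar is the unique centroid.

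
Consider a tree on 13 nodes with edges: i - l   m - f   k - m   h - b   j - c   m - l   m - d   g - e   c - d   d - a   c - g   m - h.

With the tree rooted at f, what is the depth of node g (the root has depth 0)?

f – m – d – c – g — 4 edges.

4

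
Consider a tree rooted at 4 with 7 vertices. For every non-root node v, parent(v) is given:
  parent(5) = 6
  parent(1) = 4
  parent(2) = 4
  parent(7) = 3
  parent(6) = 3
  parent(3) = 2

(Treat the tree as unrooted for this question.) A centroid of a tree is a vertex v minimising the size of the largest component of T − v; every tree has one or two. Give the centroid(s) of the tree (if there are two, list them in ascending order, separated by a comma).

If 3 is removed the pieces have sizes 3, 2, 1, all ≤ ⌊7/2⌋ = 3.
No neighbour of 3 does as well, so 3 is the unique centroid.

3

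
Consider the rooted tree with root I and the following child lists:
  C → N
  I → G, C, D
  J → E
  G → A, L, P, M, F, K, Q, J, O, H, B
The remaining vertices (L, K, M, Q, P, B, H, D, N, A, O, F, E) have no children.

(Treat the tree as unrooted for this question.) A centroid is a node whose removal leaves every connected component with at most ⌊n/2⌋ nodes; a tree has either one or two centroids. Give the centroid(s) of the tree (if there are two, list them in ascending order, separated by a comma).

G

Removing G splits the tree into components of sizes 4, 2, 1, 1, 1, 1, 1, 1, 1, 1, 1, 1; the largest is 4 ≤ ⌊17/2⌋ = 8.
Every other node leaves some component of size > 8, so the centroid is unique.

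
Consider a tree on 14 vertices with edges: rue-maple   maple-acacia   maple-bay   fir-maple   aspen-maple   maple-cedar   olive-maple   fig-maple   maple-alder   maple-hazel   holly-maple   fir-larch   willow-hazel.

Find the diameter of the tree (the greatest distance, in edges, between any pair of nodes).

4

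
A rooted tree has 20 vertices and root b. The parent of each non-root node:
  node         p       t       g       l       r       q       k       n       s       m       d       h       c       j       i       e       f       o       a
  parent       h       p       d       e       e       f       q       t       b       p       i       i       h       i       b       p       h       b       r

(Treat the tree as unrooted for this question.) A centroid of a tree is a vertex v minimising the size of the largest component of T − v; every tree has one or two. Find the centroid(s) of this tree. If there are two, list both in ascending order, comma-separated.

If h is removed the pieces have sizes 8, 7, 3, 1, all ≤ ⌊20/2⌋ = 10.
Every other node leaves some component of size > 10, so the centroid is unique.

h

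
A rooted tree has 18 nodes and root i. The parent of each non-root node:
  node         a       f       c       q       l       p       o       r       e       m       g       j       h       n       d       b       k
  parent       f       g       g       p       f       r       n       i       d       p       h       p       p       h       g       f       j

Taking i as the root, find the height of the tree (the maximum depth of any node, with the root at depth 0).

6

e sits deepest: i-r-p-h-g-d-e — 6 edges from the root.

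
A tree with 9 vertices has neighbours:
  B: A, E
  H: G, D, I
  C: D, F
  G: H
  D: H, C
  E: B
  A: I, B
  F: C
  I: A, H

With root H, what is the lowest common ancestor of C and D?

C's ancestor chain is C, D, H and D's is D, H; they first meet at D.

D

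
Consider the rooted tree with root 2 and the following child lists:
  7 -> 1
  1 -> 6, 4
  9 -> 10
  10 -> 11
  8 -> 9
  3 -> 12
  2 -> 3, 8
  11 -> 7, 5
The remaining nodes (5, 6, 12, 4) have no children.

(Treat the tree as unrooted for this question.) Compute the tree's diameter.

Starting from 12, a farthest node is 6 at distance 9.
One longest path: 12 – 3 – 2 – 8 – 9 – 10 – 11 – 7 – 1 – 6.
So the diameter is 9.

9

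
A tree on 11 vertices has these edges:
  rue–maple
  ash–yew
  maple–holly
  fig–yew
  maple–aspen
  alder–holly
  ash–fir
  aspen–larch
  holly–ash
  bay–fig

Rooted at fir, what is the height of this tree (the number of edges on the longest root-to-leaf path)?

5

larch sits deepest: fir – ash – holly – maple – aspen – larch — 5 edges from the root.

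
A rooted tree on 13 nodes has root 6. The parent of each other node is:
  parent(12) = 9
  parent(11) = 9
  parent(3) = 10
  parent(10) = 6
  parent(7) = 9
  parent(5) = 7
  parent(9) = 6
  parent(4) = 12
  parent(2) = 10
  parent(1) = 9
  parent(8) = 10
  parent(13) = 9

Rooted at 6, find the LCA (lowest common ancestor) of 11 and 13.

9

Path 11→root: 11 9 6; path 13→root: 13 9 6.
First common node: 9.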